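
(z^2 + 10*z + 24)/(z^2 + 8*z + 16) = (z + 6)/(z + 4)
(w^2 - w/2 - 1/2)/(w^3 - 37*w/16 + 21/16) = 8*(2*w + 1)/(16*w^2 + 16*w - 21)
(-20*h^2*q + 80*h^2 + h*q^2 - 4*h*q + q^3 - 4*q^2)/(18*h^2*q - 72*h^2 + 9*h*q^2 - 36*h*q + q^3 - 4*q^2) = (-20*h^2 + h*q + q^2)/(18*h^2 + 9*h*q + q^2)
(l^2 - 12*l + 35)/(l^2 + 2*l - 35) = (l - 7)/(l + 7)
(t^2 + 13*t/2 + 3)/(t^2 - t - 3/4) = 2*(t + 6)/(2*t - 3)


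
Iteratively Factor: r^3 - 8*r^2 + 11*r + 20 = (r - 5)*(r^2 - 3*r - 4) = (r - 5)*(r + 1)*(r - 4)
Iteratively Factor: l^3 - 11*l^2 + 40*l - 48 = (l - 4)*(l^2 - 7*l + 12) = (l - 4)^2*(l - 3)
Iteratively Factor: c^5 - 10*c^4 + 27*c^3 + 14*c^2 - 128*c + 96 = (c - 1)*(c^4 - 9*c^3 + 18*c^2 + 32*c - 96) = (c - 4)*(c - 1)*(c^3 - 5*c^2 - 2*c + 24) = (c - 4)^2*(c - 1)*(c^2 - c - 6) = (c - 4)^2*(c - 3)*(c - 1)*(c + 2)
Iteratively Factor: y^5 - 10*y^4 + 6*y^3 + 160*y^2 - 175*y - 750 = (y + 3)*(y^4 - 13*y^3 + 45*y^2 + 25*y - 250) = (y - 5)*(y + 3)*(y^3 - 8*y^2 + 5*y + 50) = (y - 5)^2*(y + 3)*(y^2 - 3*y - 10) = (y - 5)^2*(y + 2)*(y + 3)*(y - 5)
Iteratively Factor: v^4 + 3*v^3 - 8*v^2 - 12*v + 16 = (v - 2)*(v^3 + 5*v^2 + 2*v - 8) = (v - 2)*(v + 2)*(v^2 + 3*v - 4) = (v - 2)*(v + 2)*(v + 4)*(v - 1)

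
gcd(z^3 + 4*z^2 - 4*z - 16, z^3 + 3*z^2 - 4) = z + 2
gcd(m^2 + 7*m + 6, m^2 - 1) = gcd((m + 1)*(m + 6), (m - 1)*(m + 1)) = m + 1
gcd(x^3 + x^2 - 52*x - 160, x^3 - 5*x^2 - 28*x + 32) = x^2 - 4*x - 32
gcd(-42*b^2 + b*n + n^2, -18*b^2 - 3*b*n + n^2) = 6*b - n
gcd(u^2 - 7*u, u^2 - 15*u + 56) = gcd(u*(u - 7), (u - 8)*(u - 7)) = u - 7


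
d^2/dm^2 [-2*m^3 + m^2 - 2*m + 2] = 2 - 12*m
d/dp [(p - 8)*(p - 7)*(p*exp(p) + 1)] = p^3*exp(p) - 12*p^2*exp(p) + 26*p*exp(p) + 2*p + 56*exp(p) - 15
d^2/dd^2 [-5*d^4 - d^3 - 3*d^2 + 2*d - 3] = -60*d^2 - 6*d - 6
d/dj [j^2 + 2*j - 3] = 2*j + 2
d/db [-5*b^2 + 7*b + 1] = 7 - 10*b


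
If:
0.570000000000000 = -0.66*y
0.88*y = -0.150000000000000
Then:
No Solution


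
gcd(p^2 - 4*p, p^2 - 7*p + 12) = p - 4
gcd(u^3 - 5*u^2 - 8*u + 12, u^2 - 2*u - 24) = u - 6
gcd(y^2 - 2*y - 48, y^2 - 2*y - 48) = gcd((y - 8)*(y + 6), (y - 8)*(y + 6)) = y^2 - 2*y - 48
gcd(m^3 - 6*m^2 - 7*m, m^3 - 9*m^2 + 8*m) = m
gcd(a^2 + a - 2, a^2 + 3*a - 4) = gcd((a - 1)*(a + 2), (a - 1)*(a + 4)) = a - 1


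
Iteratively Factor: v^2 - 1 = (v + 1)*(v - 1)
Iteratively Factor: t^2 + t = (t + 1)*(t)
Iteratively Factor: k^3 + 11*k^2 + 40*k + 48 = (k + 4)*(k^2 + 7*k + 12) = (k + 4)^2*(k + 3)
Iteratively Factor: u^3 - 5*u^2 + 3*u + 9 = (u - 3)*(u^2 - 2*u - 3) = (u - 3)^2*(u + 1)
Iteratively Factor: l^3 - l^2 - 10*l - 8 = (l + 1)*(l^2 - 2*l - 8) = (l - 4)*(l + 1)*(l + 2)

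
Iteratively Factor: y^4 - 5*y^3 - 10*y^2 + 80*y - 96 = (y - 4)*(y^3 - y^2 - 14*y + 24) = (y - 4)*(y - 3)*(y^2 + 2*y - 8) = (y - 4)*(y - 3)*(y + 4)*(y - 2)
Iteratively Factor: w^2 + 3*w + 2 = (w + 2)*(w + 1)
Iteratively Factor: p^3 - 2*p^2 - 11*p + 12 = (p + 3)*(p^2 - 5*p + 4) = (p - 4)*(p + 3)*(p - 1)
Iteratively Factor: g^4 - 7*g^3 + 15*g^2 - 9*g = (g - 1)*(g^3 - 6*g^2 + 9*g) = g*(g - 1)*(g^2 - 6*g + 9) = g*(g - 3)*(g - 1)*(g - 3)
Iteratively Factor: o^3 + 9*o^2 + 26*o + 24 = (o + 3)*(o^2 + 6*o + 8) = (o + 3)*(o + 4)*(o + 2)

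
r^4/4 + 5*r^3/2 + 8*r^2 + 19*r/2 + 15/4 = (r/4 + 1/4)*(r + 1)*(r + 3)*(r + 5)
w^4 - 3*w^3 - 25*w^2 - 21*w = w*(w - 7)*(w + 1)*(w + 3)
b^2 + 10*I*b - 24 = (b + 4*I)*(b + 6*I)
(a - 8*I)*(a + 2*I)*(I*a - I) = I*a^3 + 6*a^2 - I*a^2 - 6*a + 16*I*a - 16*I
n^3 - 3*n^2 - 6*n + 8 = (n - 4)*(n - 1)*(n + 2)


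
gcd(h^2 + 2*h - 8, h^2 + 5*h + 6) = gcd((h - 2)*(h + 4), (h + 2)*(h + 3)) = 1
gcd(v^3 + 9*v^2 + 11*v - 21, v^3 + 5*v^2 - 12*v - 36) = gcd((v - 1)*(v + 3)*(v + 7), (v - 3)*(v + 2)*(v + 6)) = 1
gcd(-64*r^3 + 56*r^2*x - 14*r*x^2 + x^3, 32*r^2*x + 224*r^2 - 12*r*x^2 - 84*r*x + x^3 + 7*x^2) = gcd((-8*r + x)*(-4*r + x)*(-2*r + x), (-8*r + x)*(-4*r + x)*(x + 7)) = 32*r^2 - 12*r*x + x^2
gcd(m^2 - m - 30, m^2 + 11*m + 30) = m + 5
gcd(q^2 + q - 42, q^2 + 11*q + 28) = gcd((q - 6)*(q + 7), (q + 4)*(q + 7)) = q + 7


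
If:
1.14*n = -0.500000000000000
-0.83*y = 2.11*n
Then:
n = -0.44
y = 1.11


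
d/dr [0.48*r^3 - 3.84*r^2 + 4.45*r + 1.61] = 1.44*r^2 - 7.68*r + 4.45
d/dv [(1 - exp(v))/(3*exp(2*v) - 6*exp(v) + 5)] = (6*(1 - exp(v))^2 - 3*exp(2*v) + 6*exp(v) - 5)*exp(v)/(3*exp(2*v) - 6*exp(v) + 5)^2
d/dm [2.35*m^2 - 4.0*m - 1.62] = 4.7*m - 4.0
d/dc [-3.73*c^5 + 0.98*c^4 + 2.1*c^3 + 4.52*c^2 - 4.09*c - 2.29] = -18.65*c^4 + 3.92*c^3 + 6.3*c^2 + 9.04*c - 4.09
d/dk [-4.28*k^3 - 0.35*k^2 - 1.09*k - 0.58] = -12.84*k^2 - 0.7*k - 1.09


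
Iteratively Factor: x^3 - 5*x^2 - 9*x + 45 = (x - 5)*(x^2 - 9) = (x - 5)*(x - 3)*(x + 3)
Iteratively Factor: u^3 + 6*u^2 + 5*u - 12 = (u - 1)*(u^2 + 7*u + 12) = (u - 1)*(u + 4)*(u + 3)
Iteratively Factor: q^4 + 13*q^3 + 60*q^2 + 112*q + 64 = (q + 4)*(q^3 + 9*q^2 + 24*q + 16) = (q + 4)^2*(q^2 + 5*q + 4) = (q + 4)^3*(q + 1)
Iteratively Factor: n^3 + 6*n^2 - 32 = (n - 2)*(n^2 + 8*n + 16) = (n - 2)*(n + 4)*(n + 4)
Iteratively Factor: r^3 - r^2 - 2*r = (r - 2)*(r^2 + r) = (r - 2)*(r + 1)*(r)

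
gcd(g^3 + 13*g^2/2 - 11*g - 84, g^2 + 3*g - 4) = g + 4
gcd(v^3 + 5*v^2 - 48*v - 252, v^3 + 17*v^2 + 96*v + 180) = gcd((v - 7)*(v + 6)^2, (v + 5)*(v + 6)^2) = v^2 + 12*v + 36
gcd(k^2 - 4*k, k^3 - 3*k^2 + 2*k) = k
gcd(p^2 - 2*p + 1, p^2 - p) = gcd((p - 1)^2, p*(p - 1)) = p - 1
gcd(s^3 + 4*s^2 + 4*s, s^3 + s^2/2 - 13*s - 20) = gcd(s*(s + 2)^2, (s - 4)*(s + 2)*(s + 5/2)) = s + 2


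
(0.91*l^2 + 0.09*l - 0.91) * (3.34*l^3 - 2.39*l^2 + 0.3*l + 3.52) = 3.0394*l^5 - 1.8743*l^4 - 2.9815*l^3 + 5.4051*l^2 + 0.0438*l - 3.2032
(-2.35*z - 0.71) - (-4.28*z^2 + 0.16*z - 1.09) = 4.28*z^2 - 2.51*z + 0.38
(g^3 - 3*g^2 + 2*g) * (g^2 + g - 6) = g^5 - 2*g^4 - 7*g^3 + 20*g^2 - 12*g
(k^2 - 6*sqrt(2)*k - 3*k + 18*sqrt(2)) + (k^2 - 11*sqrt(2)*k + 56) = 2*k^2 - 17*sqrt(2)*k - 3*k + 18*sqrt(2) + 56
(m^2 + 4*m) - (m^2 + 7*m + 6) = -3*m - 6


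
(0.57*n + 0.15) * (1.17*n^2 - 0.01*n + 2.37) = 0.6669*n^3 + 0.1698*n^2 + 1.3494*n + 0.3555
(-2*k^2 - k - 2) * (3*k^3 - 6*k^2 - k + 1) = -6*k^5 + 9*k^4 + 2*k^3 + 11*k^2 + k - 2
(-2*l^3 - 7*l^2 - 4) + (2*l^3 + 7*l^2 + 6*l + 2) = 6*l - 2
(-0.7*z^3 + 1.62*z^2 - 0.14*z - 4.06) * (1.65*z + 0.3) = -1.155*z^4 + 2.463*z^3 + 0.255*z^2 - 6.741*z - 1.218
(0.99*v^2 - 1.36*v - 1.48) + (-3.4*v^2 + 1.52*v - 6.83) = -2.41*v^2 + 0.16*v - 8.31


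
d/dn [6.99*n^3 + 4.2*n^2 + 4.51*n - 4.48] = 20.97*n^2 + 8.4*n + 4.51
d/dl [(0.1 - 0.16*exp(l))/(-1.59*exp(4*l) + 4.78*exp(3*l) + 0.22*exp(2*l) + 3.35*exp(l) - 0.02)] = (-0.7632*exp(4*l) + 2.1656*exp(3*l) - 1.3988*exp(2*l) - 0.044*exp(l) - 0.3318)*exp(l)/(2.5281*exp(8*l) - 15.2004*exp(7*l) + 22.1488*exp(6*l) - 8.5498*exp(5*l) + 32.138*exp(4*l) + 1.2828*exp(3*l) + 11.2137*exp(2*l) - 0.134*exp(l) + 0.0004)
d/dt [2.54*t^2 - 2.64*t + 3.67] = 5.08*t - 2.64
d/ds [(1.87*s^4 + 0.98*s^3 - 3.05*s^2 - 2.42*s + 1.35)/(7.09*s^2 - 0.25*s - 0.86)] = (26.5166*s^5 + 5.5457*s^4 - 6.9228*s^3 + 15.3919*s^2 - 13.897*s + 2.4187)/(50.2681*s^4 - 3.545*s^3 - 12.1323*s^2 + 0.43*s + 0.7396)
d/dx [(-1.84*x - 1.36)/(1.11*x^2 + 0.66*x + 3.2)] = (2.0424*x^2 + 3.0192*x - 4.9904)/(1.2321*x^4 + 1.4652*x^3 + 7.5396*x^2 + 4.224*x + 10.24)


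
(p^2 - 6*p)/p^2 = (p - 6)/p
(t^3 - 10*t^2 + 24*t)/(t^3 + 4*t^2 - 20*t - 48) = t*(t - 6)/(t^2 + 8*t + 12)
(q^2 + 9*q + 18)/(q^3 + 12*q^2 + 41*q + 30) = (q + 3)/(q^2 + 6*q + 5)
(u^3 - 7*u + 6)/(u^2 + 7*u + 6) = (u^3 - 7*u + 6)/(u^2 + 7*u + 6)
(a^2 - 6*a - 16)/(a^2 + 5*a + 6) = (a - 8)/(a + 3)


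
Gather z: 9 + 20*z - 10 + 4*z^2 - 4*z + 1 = 4*z^2 + 16*z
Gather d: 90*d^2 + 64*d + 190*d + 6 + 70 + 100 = 90*d^2 + 254*d + 176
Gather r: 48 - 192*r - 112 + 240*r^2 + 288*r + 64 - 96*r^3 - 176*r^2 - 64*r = -96*r^3 + 64*r^2 + 32*r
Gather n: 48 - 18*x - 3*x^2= -3*x^2 - 18*x + 48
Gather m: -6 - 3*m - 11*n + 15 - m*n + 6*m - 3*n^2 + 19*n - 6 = m*(3 - n) - 3*n^2 + 8*n + 3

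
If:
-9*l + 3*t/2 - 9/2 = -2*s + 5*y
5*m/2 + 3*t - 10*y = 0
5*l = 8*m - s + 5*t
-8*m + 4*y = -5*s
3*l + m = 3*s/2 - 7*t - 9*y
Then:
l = -54333/85747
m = -59418/85747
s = -88704/85747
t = 22995/85747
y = -7956/85747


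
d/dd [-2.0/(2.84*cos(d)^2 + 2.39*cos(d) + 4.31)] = -(11.36*cos(d) + 4.78)*sin(d)/(2.84*cos(d)^2 + 2.39*cos(d) + 4.31)^2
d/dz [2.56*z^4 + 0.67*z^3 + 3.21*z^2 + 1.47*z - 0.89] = 10.24*z^3 + 2.01*z^2 + 6.42*z + 1.47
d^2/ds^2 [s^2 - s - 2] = 2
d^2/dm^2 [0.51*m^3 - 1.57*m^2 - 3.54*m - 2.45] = 3.06*m - 3.14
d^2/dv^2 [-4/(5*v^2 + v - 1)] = 8*(25*v^2 + 5*v - (10*v + 1)^2 - 5)/(5*v^2 + v - 1)^3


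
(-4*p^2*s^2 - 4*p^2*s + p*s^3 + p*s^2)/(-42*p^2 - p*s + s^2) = p*s*(4*p*s + 4*p - s^2 - s)/(42*p^2 + p*s - s^2)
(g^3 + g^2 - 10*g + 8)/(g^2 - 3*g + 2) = g + 4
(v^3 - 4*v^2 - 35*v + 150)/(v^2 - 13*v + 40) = (v^2 + v - 30)/(v - 8)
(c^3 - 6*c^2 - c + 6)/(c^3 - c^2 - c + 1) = (c - 6)/(c - 1)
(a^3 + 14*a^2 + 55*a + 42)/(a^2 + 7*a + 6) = a + 7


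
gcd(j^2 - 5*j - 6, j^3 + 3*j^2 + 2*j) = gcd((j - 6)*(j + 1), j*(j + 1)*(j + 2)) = j + 1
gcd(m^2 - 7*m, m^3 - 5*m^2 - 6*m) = m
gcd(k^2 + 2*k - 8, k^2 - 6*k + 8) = k - 2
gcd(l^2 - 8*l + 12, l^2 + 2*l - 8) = l - 2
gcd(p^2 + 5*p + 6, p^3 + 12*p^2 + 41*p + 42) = p^2 + 5*p + 6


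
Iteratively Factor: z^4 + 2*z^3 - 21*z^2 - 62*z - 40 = (z - 5)*(z^3 + 7*z^2 + 14*z + 8) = (z - 5)*(z + 2)*(z^2 + 5*z + 4) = (z - 5)*(z + 1)*(z + 2)*(z + 4)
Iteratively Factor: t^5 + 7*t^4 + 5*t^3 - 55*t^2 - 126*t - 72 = (t + 2)*(t^4 + 5*t^3 - 5*t^2 - 45*t - 36) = (t + 2)*(t + 4)*(t^3 + t^2 - 9*t - 9) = (t - 3)*(t + 2)*(t + 4)*(t^2 + 4*t + 3) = (t - 3)*(t + 1)*(t + 2)*(t + 4)*(t + 3)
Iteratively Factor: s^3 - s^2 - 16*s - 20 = (s - 5)*(s^2 + 4*s + 4) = (s - 5)*(s + 2)*(s + 2)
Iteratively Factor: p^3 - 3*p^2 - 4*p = (p - 4)*(p^2 + p) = (p - 4)*(p + 1)*(p)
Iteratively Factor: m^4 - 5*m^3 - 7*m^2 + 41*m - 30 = (m - 5)*(m^3 - 7*m + 6) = (m - 5)*(m - 2)*(m^2 + 2*m - 3) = (m - 5)*(m - 2)*(m + 3)*(m - 1)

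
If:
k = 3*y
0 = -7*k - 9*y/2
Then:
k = 0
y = 0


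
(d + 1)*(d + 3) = d^2 + 4*d + 3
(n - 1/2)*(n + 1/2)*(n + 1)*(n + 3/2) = n^4 + 5*n^3/2 + 5*n^2/4 - 5*n/8 - 3/8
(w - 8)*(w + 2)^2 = w^3 - 4*w^2 - 28*w - 32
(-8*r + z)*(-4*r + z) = 32*r^2 - 12*r*z + z^2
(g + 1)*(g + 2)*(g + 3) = g^3 + 6*g^2 + 11*g + 6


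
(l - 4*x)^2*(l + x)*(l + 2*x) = l^4 - 5*l^3*x - 6*l^2*x^2 + 32*l*x^3 + 32*x^4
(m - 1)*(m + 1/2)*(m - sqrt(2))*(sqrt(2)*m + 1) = sqrt(2)*m^4 - m^3 - sqrt(2)*m^3/2 - 3*sqrt(2)*m^2/2 + m^2/2 + m/2 + sqrt(2)*m/2 + sqrt(2)/2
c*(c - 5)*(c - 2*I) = c^3 - 5*c^2 - 2*I*c^2 + 10*I*c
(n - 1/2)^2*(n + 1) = n^3 - 3*n/4 + 1/4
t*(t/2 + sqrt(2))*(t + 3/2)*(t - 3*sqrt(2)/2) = t^4/2 + sqrt(2)*t^3/4 + 3*t^3/4 - 3*t^2 + 3*sqrt(2)*t^2/8 - 9*t/2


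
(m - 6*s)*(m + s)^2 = m^3 - 4*m^2*s - 11*m*s^2 - 6*s^3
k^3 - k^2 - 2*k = k*(k - 2)*(k + 1)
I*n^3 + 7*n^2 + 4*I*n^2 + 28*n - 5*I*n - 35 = (n + 5)*(n - 7*I)*(I*n - I)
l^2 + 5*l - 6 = (l - 1)*(l + 6)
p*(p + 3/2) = p^2 + 3*p/2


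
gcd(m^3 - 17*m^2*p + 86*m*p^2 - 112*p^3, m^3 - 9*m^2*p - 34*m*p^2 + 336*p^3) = m^2 - 15*m*p + 56*p^2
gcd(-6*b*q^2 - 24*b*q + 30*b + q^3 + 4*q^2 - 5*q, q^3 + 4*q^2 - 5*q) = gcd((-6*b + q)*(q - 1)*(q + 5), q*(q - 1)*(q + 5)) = q^2 + 4*q - 5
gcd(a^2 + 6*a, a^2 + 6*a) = a^2 + 6*a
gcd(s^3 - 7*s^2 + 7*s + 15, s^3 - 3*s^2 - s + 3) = s^2 - 2*s - 3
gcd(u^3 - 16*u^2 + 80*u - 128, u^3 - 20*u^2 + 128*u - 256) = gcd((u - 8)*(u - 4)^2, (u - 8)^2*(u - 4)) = u^2 - 12*u + 32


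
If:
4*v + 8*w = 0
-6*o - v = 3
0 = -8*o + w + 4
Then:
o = 11/10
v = -48/5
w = 24/5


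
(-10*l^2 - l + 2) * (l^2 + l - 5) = -10*l^4 - 11*l^3 + 51*l^2 + 7*l - 10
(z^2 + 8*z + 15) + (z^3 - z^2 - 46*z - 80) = z^3 - 38*z - 65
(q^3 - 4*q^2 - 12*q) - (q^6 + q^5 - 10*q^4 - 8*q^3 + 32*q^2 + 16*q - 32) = -q^6 - q^5 + 10*q^4 + 9*q^3 - 36*q^2 - 28*q + 32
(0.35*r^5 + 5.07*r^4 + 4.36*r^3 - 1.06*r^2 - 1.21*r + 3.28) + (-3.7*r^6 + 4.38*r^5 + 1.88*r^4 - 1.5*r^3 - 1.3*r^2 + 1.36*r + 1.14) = -3.7*r^6 + 4.73*r^5 + 6.95*r^4 + 2.86*r^3 - 2.36*r^2 + 0.15*r + 4.42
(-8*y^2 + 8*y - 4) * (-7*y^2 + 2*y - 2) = 56*y^4 - 72*y^3 + 60*y^2 - 24*y + 8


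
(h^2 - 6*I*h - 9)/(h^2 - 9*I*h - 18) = (h - 3*I)/(h - 6*I)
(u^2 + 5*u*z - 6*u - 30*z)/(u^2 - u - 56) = (-u^2 - 5*u*z + 6*u + 30*z)/(-u^2 + u + 56)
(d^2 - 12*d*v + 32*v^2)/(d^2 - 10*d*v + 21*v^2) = (d^2 - 12*d*v + 32*v^2)/(d^2 - 10*d*v + 21*v^2)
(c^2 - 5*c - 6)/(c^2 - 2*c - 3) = (c - 6)/(c - 3)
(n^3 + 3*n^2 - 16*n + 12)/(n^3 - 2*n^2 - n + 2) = (n + 6)/(n + 1)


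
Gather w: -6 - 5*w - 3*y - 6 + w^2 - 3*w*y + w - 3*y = w^2 + w*(-3*y - 4) - 6*y - 12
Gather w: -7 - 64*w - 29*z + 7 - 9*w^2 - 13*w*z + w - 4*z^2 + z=-9*w^2 + w*(-13*z - 63) - 4*z^2 - 28*z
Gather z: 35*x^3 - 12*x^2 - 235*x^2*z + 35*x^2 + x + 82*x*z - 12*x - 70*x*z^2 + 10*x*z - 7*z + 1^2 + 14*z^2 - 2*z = 35*x^3 + 23*x^2 - 11*x + z^2*(14 - 70*x) + z*(-235*x^2 + 92*x - 9) + 1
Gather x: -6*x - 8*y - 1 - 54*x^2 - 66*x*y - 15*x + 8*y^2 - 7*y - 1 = -54*x^2 + x*(-66*y - 21) + 8*y^2 - 15*y - 2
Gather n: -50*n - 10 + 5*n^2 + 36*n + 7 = 5*n^2 - 14*n - 3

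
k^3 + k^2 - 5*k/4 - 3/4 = (k - 1)*(k + 1/2)*(k + 3/2)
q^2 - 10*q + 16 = (q - 8)*(q - 2)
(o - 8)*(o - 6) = o^2 - 14*o + 48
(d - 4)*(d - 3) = d^2 - 7*d + 12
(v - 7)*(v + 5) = v^2 - 2*v - 35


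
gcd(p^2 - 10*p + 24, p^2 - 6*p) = p - 6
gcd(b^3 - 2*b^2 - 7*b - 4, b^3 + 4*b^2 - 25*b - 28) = b^2 - 3*b - 4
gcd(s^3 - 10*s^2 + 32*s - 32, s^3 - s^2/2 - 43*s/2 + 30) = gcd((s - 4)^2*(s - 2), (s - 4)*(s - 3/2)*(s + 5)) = s - 4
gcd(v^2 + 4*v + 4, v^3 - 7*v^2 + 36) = v + 2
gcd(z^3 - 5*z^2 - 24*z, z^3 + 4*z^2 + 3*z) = z^2 + 3*z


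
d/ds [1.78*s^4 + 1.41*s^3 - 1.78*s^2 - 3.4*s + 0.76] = 7.12*s^3 + 4.23*s^2 - 3.56*s - 3.4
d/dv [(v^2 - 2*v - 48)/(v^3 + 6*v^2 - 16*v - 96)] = (-v^2 + 16*v - 16)/(v^4 - 32*v^2 + 256)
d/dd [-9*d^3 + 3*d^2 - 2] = 3*d*(2 - 9*d)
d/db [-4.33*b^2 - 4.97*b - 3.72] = -8.66*b - 4.97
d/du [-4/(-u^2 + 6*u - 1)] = 8*(3 - u)/(u^2 - 6*u + 1)^2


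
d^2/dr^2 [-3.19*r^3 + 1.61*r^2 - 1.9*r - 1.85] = 3.22 - 19.14*r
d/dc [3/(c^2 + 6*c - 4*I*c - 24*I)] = 6*(-c - 3 + 2*I)/(c^2 + 6*c - 4*I*c - 24*I)^2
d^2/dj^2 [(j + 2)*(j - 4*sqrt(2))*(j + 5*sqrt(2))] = 6*j + 2*sqrt(2) + 4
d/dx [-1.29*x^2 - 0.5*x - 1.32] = -2.58*x - 0.5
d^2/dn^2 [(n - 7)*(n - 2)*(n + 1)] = 6*n - 16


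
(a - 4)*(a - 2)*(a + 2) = a^3 - 4*a^2 - 4*a + 16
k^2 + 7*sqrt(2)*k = k*(k + 7*sqrt(2))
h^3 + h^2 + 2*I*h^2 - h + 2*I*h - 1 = (h + 1)*(h + I)^2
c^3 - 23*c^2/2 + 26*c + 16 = (c - 8)*(c - 4)*(c + 1/2)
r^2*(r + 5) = r^3 + 5*r^2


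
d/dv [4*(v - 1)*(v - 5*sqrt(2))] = 8*v - 20*sqrt(2) - 4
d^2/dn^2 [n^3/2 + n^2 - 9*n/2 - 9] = 3*n + 2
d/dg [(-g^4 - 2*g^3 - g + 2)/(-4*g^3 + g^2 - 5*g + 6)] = (4*g^6 - 2*g^5 + 13*g^4 - 12*g^3 - 11*g^2 - 4*g + 4)/(16*g^6 - 8*g^5 + 41*g^4 - 58*g^3 + 37*g^2 - 60*g + 36)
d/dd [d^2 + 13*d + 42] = 2*d + 13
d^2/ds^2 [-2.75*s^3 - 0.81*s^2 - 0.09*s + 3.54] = -16.5*s - 1.62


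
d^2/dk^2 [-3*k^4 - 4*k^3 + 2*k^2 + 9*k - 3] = -36*k^2 - 24*k + 4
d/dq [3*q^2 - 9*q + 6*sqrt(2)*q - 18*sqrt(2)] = 6*q - 9 + 6*sqrt(2)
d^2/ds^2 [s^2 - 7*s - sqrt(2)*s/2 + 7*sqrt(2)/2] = 2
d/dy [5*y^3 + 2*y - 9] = 15*y^2 + 2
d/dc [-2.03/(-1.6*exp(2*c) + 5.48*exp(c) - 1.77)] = (11.1244 - 6.496*exp(c))*exp(c)/(1.6*exp(2*c) - 5.48*exp(c) + 1.77)^2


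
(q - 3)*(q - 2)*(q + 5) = q^3 - 19*q + 30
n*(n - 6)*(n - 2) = n^3 - 8*n^2 + 12*n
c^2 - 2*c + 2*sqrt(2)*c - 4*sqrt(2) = (c - 2)*(c + 2*sqrt(2))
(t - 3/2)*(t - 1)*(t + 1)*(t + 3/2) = t^4 - 13*t^2/4 + 9/4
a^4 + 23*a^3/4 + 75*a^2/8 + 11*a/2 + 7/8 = (a + 1/4)*(a + 1)^2*(a + 7/2)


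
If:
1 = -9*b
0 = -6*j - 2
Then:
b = -1/9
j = -1/3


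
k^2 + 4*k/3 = k*(k + 4/3)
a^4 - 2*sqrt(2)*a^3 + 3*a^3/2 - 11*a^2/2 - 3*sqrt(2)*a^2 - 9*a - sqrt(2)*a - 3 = (a + 1/2)*(a + 1)*(a - 3*sqrt(2))*(a + sqrt(2))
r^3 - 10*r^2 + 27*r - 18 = (r - 6)*(r - 3)*(r - 1)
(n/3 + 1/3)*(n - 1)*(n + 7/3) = n^3/3 + 7*n^2/9 - n/3 - 7/9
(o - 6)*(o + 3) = o^2 - 3*o - 18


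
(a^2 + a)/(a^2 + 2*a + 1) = a/(a + 1)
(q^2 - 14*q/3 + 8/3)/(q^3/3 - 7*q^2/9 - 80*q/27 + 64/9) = 9*(3*q^2 - 14*q + 8)/(9*q^3 - 21*q^2 - 80*q + 192)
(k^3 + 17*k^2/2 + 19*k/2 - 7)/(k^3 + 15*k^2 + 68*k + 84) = (k - 1/2)/(k + 6)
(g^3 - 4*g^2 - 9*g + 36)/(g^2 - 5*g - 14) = (-g^3 + 4*g^2 + 9*g - 36)/(-g^2 + 5*g + 14)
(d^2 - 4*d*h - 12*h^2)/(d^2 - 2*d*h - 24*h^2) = (d + 2*h)/(d + 4*h)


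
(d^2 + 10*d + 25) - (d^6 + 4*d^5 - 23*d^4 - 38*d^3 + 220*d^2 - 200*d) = -d^6 - 4*d^5 + 23*d^4 + 38*d^3 - 219*d^2 + 210*d + 25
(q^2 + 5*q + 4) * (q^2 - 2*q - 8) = q^4 + 3*q^3 - 14*q^2 - 48*q - 32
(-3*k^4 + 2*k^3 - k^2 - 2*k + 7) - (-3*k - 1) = -3*k^4 + 2*k^3 - k^2 + k + 8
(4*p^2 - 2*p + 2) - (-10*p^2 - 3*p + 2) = 14*p^2 + p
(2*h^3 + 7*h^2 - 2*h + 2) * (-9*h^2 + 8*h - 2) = -18*h^5 - 47*h^4 + 70*h^3 - 48*h^2 + 20*h - 4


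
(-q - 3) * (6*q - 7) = -6*q^2 - 11*q + 21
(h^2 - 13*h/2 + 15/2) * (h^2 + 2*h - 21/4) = h^4 - 9*h^3/2 - 43*h^2/4 + 393*h/8 - 315/8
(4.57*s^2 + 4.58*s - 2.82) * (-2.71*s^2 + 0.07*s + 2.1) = -12.3847*s^4 - 12.0919*s^3 + 17.5598*s^2 + 9.4206*s - 5.922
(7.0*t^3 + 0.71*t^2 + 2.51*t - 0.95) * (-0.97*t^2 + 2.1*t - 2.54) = -6.79*t^5 + 14.0113*t^4 - 18.7237*t^3 + 4.3891*t^2 - 8.3704*t + 2.413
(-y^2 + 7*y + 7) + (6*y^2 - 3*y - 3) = 5*y^2 + 4*y + 4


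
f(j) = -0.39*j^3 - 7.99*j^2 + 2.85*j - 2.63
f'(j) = -1.17*j^2 - 15.98*j + 2.85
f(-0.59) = -7.01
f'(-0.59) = 11.87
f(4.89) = -225.35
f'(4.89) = -103.27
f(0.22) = -2.39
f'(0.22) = -0.72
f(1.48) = -17.18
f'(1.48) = -23.36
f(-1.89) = -33.92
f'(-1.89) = 28.87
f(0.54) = -3.48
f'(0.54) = -6.12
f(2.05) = -33.73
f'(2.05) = -34.83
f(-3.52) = -94.65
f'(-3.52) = 44.60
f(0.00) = -2.63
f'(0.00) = 2.85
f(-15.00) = -526.88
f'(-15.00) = -20.70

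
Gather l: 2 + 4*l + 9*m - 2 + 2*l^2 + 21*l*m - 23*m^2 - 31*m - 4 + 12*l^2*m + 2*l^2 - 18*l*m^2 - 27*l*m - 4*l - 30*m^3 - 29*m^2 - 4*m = l^2*(12*m + 4) + l*(-18*m^2 - 6*m) - 30*m^3 - 52*m^2 - 26*m - 4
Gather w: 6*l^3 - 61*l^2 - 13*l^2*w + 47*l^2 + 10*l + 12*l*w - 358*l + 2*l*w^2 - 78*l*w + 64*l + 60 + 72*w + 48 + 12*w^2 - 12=6*l^3 - 14*l^2 - 284*l + w^2*(2*l + 12) + w*(-13*l^2 - 66*l + 72) + 96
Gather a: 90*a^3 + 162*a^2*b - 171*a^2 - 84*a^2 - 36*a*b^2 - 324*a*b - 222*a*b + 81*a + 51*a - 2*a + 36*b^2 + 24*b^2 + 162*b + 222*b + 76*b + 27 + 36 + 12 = 90*a^3 + a^2*(162*b - 255) + a*(-36*b^2 - 546*b + 130) + 60*b^2 + 460*b + 75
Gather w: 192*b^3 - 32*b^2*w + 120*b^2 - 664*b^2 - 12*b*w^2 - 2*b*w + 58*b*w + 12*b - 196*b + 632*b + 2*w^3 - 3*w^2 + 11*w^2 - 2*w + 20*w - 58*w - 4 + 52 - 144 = 192*b^3 - 544*b^2 + 448*b + 2*w^3 + w^2*(8 - 12*b) + w*(-32*b^2 + 56*b - 40) - 96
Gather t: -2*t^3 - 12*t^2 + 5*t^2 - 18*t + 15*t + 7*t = -2*t^3 - 7*t^2 + 4*t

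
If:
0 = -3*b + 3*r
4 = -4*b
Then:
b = -1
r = -1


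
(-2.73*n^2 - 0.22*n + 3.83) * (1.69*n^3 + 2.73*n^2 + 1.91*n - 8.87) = -4.6137*n^5 - 7.8247*n^4 + 0.6578*n^3 + 34.2508*n^2 + 9.2667*n - 33.9721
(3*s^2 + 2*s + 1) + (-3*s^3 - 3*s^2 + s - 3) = -3*s^3 + 3*s - 2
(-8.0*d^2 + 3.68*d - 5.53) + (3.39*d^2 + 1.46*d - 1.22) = -4.61*d^2 + 5.14*d - 6.75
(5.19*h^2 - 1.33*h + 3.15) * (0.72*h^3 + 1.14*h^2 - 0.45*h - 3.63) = 3.7368*h^5 + 4.959*h^4 - 1.5837*h^3 - 14.6502*h^2 + 3.4104*h - 11.4345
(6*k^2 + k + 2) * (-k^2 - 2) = -6*k^4 - k^3 - 14*k^2 - 2*k - 4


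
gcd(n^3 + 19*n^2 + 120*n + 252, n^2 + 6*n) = n + 6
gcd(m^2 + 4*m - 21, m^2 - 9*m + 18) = m - 3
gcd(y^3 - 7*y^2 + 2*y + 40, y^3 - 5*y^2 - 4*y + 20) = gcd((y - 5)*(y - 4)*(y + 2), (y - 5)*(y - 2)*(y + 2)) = y^2 - 3*y - 10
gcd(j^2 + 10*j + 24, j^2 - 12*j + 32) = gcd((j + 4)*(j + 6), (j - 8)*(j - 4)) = 1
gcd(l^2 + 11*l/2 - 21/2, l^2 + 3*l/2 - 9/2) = l - 3/2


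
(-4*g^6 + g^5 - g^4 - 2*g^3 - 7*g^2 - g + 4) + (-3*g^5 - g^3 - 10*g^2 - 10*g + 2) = -4*g^6 - 2*g^5 - g^4 - 3*g^3 - 17*g^2 - 11*g + 6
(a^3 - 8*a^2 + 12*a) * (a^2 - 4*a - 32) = a^5 - 12*a^4 + 12*a^3 + 208*a^2 - 384*a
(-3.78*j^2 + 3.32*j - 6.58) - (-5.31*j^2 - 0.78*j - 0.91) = 1.53*j^2 + 4.1*j - 5.67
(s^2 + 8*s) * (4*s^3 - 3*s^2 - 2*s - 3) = 4*s^5 + 29*s^4 - 26*s^3 - 19*s^2 - 24*s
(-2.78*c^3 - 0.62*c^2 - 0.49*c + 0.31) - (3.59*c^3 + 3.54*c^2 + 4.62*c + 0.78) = -6.37*c^3 - 4.16*c^2 - 5.11*c - 0.47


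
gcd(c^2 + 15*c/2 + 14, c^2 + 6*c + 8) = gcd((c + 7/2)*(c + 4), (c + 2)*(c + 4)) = c + 4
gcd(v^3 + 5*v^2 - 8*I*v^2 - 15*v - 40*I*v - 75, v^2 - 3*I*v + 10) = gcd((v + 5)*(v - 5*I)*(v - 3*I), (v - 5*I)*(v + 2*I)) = v - 5*I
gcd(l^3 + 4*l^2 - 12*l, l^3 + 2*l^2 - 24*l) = l^2 + 6*l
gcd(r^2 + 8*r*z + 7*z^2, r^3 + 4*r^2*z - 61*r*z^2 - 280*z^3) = r + 7*z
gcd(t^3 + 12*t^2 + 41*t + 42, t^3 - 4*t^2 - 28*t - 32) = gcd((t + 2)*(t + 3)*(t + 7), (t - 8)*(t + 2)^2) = t + 2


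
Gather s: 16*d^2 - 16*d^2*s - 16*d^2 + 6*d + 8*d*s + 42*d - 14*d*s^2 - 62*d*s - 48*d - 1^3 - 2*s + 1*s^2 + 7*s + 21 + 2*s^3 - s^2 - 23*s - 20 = -14*d*s^2 + 2*s^3 + s*(-16*d^2 - 54*d - 18)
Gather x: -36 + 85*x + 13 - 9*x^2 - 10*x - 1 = -9*x^2 + 75*x - 24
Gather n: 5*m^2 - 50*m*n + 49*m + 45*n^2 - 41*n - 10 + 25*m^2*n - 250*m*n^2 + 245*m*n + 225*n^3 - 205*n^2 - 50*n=5*m^2 + 49*m + 225*n^3 + n^2*(-250*m - 160) + n*(25*m^2 + 195*m - 91) - 10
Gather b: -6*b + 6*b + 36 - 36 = 0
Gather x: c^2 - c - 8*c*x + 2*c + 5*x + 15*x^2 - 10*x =c^2 + c + 15*x^2 + x*(-8*c - 5)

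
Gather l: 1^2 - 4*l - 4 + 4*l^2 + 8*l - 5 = 4*l^2 + 4*l - 8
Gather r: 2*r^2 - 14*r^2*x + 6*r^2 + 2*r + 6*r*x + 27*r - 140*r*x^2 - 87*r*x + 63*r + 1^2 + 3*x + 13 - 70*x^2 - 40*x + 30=r^2*(8 - 14*x) + r*(-140*x^2 - 81*x + 92) - 70*x^2 - 37*x + 44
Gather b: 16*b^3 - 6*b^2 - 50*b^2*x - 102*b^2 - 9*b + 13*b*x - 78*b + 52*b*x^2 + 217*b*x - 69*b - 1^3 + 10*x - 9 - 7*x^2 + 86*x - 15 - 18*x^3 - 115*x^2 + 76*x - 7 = 16*b^3 + b^2*(-50*x - 108) + b*(52*x^2 + 230*x - 156) - 18*x^3 - 122*x^2 + 172*x - 32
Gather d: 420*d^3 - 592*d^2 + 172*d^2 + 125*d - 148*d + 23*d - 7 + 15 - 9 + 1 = 420*d^3 - 420*d^2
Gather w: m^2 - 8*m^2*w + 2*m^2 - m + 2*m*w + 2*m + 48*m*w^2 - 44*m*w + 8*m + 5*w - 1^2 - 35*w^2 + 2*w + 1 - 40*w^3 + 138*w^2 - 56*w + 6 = 3*m^2 + 9*m - 40*w^3 + w^2*(48*m + 103) + w*(-8*m^2 - 42*m - 49) + 6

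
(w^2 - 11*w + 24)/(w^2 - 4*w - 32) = (w - 3)/(w + 4)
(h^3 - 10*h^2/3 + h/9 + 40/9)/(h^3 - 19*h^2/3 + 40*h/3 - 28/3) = (9*h^3 - 30*h^2 + h + 40)/(3*(3*h^3 - 19*h^2 + 40*h - 28))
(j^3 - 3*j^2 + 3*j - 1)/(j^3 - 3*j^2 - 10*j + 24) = (j^3 - 3*j^2 + 3*j - 1)/(j^3 - 3*j^2 - 10*j + 24)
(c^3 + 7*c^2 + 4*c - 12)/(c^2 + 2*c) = c + 5 - 6/c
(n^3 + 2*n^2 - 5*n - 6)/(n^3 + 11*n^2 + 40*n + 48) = (n^2 - n - 2)/(n^2 + 8*n + 16)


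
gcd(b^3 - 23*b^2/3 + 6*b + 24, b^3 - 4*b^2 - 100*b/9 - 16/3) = b^2 - 14*b/3 - 8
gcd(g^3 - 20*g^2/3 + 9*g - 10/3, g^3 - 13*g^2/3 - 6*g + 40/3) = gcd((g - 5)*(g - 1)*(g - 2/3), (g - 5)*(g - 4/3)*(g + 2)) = g - 5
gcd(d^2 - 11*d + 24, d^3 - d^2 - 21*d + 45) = d - 3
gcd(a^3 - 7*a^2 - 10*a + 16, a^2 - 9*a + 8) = a^2 - 9*a + 8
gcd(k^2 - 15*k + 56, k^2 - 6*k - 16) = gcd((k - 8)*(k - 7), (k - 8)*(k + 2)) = k - 8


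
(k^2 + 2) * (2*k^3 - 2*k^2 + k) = 2*k^5 - 2*k^4 + 5*k^3 - 4*k^2 + 2*k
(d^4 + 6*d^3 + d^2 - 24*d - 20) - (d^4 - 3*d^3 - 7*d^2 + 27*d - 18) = 9*d^3 + 8*d^2 - 51*d - 2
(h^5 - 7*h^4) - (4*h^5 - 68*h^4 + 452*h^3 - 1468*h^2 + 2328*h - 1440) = -3*h^5 + 61*h^4 - 452*h^3 + 1468*h^2 - 2328*h + 1440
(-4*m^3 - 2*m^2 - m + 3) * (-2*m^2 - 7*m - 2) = 8*m^5 + 32*m^4 + 24*m^3 + 5*m^2 - 19*m - 6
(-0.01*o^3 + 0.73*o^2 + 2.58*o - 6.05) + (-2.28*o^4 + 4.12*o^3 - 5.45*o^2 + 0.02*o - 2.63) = -2.28*o^4 + 4.11*o^3 - 4.72*o^2 + 2.6*o - 8.68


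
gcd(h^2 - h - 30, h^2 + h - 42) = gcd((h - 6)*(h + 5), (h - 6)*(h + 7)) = h - 6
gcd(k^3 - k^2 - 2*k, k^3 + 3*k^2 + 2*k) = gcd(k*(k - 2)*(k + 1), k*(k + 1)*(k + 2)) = k^2 + k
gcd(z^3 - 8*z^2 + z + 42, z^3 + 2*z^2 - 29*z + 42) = z - 3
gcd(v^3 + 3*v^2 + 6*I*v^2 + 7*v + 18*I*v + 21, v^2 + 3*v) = v + 3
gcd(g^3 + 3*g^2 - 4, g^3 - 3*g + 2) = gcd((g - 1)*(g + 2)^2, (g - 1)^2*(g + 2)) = g^2 + g - 2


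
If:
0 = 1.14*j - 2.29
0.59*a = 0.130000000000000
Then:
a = 0.22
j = 2.01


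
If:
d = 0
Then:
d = 0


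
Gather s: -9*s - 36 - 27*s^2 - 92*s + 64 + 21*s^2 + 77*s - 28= -6*s^2 - 24*s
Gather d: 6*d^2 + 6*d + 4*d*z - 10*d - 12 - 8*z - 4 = 6*d^2 + d*(4*z - 4) - 8*z - 16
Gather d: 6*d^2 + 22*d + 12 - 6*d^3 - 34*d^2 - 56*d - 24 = -6*d^3 - 28*d^2 - 34*d - 12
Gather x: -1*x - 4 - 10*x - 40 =-11*x - 44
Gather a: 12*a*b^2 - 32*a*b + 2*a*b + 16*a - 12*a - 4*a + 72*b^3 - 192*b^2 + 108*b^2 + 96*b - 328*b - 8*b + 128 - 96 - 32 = a*(12*b^2 - 30*b) + 72*b^3 - 84*b^2 - 240*b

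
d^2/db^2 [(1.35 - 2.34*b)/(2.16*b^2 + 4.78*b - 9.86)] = (-(2.34*b - 1.35)*(4.32*b + 4.78)*(8.64*b + 9.56) + (30.3264*b + 16.5384)*(2.16*b^2 + 4.78*b - 9.86))/(2.16*b^2 + 4.78*b - 9.86)^3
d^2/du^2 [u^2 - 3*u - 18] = 2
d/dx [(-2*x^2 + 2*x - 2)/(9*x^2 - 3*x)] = 2*(-2*x^2 + 6*x - 1)/(3*x^2*(9*x^2 - 6*x + 1))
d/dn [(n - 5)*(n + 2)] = 2*n - 3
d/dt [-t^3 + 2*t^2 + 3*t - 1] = -3*t^2 + 4*t + 3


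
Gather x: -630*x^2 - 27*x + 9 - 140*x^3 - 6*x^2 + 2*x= -140*x^3 - 636*x^2 - 25*x + 9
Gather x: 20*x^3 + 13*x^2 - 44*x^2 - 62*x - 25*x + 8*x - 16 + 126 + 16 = 20*x^3 - 31*x^2 - 79*x + 126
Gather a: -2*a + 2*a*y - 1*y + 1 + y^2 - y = a*(2*y - 2) + y^2 - 2*y + 1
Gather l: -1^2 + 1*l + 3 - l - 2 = 0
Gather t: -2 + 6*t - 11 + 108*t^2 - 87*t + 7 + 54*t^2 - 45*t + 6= 162*t^2 - 126*t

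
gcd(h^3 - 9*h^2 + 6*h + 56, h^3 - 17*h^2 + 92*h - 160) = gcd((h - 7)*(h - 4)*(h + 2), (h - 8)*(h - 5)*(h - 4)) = h - 4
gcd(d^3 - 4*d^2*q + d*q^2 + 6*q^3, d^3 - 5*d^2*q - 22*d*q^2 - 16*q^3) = d + q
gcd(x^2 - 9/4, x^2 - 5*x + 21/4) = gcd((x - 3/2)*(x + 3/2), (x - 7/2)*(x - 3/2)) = x - 3/2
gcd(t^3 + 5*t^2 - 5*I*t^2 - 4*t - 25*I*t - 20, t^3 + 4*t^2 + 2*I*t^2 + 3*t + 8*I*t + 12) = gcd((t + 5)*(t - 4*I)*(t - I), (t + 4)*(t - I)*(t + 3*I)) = t - I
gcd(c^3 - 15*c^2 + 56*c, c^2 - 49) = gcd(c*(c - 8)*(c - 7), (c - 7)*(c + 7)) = c - 7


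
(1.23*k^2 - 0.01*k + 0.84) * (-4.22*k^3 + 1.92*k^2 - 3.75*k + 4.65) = -5.1906*k^5 + 2.4038*k^4 - 8.1765*k^3 + 7.3698*k^2 - 3.1965*k + 3.906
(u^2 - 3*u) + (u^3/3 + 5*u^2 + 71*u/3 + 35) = u^3/3 + 6*u^2 + 62*u/3 + 35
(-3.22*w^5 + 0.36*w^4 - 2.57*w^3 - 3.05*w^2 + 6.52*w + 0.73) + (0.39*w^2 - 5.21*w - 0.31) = -3.22*w^5 + 0.36*w^4 - 2.57*w^3 - 2.66*w^2 + 1.31*w + 0.42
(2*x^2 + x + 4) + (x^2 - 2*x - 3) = 3*x^2 - x + 1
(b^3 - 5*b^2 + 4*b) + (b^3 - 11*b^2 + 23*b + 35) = 2*b^3 - 16*b^2 + 27*b + 35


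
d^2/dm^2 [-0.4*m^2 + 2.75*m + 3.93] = -0.800000000000000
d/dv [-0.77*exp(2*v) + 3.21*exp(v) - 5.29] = (3.21 - 1.54*exp(v))*exp(v)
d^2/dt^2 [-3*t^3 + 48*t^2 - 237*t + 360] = 96 - 18*t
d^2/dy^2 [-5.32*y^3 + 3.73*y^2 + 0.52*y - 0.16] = 7.46 - 31.92*y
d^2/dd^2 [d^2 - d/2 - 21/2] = 2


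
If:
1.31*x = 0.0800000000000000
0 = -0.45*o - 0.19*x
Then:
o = -0.03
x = 0.06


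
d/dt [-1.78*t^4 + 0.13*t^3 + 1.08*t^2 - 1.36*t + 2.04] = -7.12*t^3 + 0.39*t^2 + 2.16*t - 1.36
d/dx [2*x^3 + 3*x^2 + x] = 6*x^2 + 6*x + 1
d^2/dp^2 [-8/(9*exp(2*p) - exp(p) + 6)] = 8*(-2*(18*exp(p) - 1)^2*exp(p) + (36*exp(p) - 1)*(9*exp(2*p) - exp(p) + 6))*exp(p)/(9*exp(2*p) - exp(p) + 6)^3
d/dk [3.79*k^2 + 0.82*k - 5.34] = 7.58*k + 0.82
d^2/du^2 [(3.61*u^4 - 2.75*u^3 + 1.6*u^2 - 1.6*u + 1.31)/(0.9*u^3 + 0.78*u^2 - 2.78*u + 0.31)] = (7.105427357601e-15*u^8 + 7.105427357601e-15*u^7 + 28.910088*u^6 - 102.069684*u^5 + 211.854732*u^4 - 85.503948*u^3 + 6.53457599999999*u^2 - 18.500934*u + 17.164652)/(0.729*u^9 + 1.8954*u^8 - 5.11272*u^7 - 10.481508*u^6 + 17.098344*u^5 + 13.996548*u^4 - 25.258706*u^3 + 7.412286*u^2 - 0.801474*u + 0.029791)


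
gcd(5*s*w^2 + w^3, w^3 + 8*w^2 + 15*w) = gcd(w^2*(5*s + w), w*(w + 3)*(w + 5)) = w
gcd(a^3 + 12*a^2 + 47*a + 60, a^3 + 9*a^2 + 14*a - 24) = a + 4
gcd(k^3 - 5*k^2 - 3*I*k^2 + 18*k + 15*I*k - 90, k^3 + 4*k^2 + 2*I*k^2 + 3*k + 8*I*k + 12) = k + 3*I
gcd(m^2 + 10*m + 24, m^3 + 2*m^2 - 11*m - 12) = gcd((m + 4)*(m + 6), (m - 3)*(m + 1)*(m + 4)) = m + 4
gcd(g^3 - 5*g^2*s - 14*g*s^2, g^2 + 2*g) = g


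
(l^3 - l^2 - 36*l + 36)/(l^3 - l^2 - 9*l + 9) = (l^2 - 36)/(l^2 - 9)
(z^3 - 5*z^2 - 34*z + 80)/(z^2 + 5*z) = z - 10 + 16/z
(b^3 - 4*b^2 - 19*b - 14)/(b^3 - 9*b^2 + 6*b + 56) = (b + 1)/(b - 4)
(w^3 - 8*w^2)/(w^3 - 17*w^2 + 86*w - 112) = w^2/(w^2 - 9*w + 14)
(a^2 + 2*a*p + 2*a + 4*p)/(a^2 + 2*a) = (a + 2*p)/a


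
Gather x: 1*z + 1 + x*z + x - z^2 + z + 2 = x*(z + 1) - z^2 + 2*z + 3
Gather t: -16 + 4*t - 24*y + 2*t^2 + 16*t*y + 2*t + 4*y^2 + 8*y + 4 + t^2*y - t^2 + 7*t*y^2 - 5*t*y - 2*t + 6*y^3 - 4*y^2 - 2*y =t^2*(y + 1) + t*(7*y^2 + 11*y + 4) + 6*y^3 - 18*y - 12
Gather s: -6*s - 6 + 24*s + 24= 18*s + 18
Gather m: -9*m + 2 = 2 - 9*m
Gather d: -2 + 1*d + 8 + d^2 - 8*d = d^2 - 7*d + 6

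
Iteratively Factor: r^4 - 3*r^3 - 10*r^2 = (r)*(r^3 - 3*r^2 - 10*r) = r^2*(r^2 - 3*r - 10) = r^2*(r + 2)*(r - 5)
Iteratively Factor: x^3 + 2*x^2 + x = (x + 1)*(x^2 + x) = x*(x + 1)*(x + 1)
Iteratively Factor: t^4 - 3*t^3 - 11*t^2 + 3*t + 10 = (t + 2)*(t^3 - 5*t^2 - t + 5) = (t + 1)*(t + 2)*(t^2 - 6*t + 5) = (t - 5)*(t + 1)*(t + 2)*(t - 1)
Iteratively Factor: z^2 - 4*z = (z - 4)*(z)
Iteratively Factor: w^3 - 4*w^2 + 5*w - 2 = (w - 1)*(w^2 - 3*w + 2) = (w - 2)*(w - 1)*(w - 1)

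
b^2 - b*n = b*(b - n)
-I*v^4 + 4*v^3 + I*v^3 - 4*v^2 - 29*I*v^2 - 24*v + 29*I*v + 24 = (v - 3*I)*(v - I)*(v + 8*I)*(-I*v + I)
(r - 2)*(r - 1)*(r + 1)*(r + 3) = r^4 + r^3 - 7*r^2 - r + 6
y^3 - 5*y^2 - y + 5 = (y - 5)*(y - 1)*(y + 1)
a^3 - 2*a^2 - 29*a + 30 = (a - 6)*(a - 1)*(a + 5)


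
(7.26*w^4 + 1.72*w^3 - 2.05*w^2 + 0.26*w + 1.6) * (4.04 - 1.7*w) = -12.342*w^5 + 26.4064*w^4 + 10.4338*w^3 - 8.724*w^2 - 1.6696*w + 6.464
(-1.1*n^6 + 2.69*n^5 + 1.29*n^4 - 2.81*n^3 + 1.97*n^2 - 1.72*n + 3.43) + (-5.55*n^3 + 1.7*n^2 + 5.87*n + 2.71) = -1.1*n^6 + 2.69*n^5 + 1.29*n^4 - 8.36*n^3 + 3.67*n^2 + 4.15*n + 6.14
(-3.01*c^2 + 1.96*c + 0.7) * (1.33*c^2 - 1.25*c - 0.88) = -4.0033*c^4 + 6.3693*c^3 + 1.1298*c^2 - 2.5998*c - 0.616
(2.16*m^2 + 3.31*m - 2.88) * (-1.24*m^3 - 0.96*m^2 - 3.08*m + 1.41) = -2.6784*m^5 - 6.178*m^4 - 6.2592*m^3 - 4.3844*m^2 + 13.5375*m - 4.0608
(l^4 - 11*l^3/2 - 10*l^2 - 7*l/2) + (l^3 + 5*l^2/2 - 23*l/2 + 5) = l^4 - 9*l^3/2 - 15*l^2/2 - 15*l + 5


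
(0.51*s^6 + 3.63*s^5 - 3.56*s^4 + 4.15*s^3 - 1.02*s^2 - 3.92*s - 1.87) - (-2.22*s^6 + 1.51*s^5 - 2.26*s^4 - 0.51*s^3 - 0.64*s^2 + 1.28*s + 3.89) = 2.73*s^6 + 2.12*s^5 - 1.3*s^4 + 4.66*s^3 - 0.38*s^2 - 5.2*s - 5.76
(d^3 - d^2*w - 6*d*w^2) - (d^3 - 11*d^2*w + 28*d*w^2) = 10*d^2*w - 34*d*w^2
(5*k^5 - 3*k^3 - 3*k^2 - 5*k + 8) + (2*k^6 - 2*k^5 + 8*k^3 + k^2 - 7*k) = 2*k^6 + 3*k^5 + 5*k^3 - 2*k^2 - 12*k + 8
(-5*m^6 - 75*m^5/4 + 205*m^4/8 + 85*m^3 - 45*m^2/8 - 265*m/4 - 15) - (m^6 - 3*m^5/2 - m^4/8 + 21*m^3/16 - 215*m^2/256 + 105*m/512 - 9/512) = -6*m^6 - 69*m^5/4 + 103*m^4/4 + 1339*m^3/16 - 1225*m^2/256 - 34025*m/512 - 7671/512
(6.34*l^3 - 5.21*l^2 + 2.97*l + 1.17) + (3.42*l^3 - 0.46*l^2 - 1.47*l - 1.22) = 9.76*l^3 - 5.67*l^2 + 1.5*l - 0.05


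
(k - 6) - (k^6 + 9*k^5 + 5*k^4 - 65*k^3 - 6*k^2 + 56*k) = -k^6 - 9*k^5 - 5*k^4 + 65*k^3 + 6*k^2 - 55*k - 6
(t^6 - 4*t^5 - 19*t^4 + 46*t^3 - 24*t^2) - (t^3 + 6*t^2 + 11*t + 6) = t^6 - 4*t^5 - 19*t^4 + 45*t^3 - 30*t^2 - 11*t - 6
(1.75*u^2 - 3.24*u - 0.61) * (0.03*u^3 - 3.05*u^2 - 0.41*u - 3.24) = 0.0525*u^5 - 5.4347*u^4 + 9.1462*u^3 - 2.4811*u^2 + 10.7477*u + 1.9764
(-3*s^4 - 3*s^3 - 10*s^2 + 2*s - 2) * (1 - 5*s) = 15*s^5 + 12*s^4 + 47*s^3 - 20*s^2 + 12*s - 2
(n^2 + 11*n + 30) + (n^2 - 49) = 2*n^2 + 11*n - 19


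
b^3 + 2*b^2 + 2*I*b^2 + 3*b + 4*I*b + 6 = (b + 2)*(b - I)*(b + 3*I)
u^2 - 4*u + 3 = (u - 3)*(u - 1)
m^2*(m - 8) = m^3 - 8*m^2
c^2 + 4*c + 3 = (c + 1)*(c + 3)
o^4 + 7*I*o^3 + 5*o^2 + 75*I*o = o*(o - 3*I)*(o + 5*I)^2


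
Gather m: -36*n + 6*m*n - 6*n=6*m*n - 42*n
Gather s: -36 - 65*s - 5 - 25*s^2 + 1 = -25*s^2 - 65*s - 40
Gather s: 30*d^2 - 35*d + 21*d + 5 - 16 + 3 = 30*d^2 - 14*d - 8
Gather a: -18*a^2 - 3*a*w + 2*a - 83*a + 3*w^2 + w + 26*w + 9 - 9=-18*a^2 + a*(-3*w - 81) + 3*w^2 + 27*w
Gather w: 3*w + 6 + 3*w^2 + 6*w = 3*w^2 + 9*w + 6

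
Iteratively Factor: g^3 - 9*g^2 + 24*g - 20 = (g - 5)*(g^2 - 4*g + 4) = (g - 5)*(g - 2)*(g - 2)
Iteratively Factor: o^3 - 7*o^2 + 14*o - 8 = (o - 4)*(o^2 - 3*o + 2) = (o - 4)*(o - 2)*(o - 1)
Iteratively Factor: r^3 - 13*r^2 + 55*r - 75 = (r - 5)*(r^2 - 8*r + 15) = (r - 5)^2*(r - 3)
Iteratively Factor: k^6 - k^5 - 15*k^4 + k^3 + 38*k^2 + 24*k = (k - 2)*(k^5 + k^4 - 13*k^3 - 25*k^2 - 12*k) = (k - 4)*(k - 2)*(k^4 + 5*k^3 + 7*k^2 + 3*k) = k*(k - 4)*(k - 2)*(k^3 + 5*k^2 + 7*k + 3) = k*(k - 4)*(k - 2)*(k + 3)*(k^2 + 2*k + 1) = k*(k - 4)*(k - 2)*(k + 1)*(k + 3)*(k + 1)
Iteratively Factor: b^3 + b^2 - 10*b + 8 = (b - 1)*(b^2 + 2*b - 8) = (b - 2)*(b - 1)*(b + 4)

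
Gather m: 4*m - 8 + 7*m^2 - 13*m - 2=7*m^2 - 9*m - 10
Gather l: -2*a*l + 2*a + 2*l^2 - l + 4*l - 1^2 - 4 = 2*a + 2*l^2 + l*(3 - 2*a) - 5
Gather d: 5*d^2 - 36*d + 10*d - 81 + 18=5*d^2 - 26*d - 63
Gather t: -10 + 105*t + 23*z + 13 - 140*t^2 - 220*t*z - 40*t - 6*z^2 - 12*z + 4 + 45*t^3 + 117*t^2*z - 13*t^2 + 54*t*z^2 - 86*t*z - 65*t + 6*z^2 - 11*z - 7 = 45*t^3 + t^2*(117*z - 153) + t*(54*z^2 - 306*z)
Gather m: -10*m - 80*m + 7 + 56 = 63 - 90*m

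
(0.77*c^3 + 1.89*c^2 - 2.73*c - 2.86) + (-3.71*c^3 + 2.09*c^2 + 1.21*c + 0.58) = -2.94*c^3 + 3.98*c^2 - 1.52*c - 2.28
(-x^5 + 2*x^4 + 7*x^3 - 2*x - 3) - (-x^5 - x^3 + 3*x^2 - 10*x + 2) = 2*x^4 + 8*x^3 - 3*x^2 + 8*x - 5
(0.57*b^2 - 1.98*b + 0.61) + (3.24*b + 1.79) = 0.57*b^2 + 1.26*b + 2.4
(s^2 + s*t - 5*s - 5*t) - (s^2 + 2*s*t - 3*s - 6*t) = -s*t - 2*s + t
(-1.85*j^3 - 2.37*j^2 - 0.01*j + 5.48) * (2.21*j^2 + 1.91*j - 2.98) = -4.0885*j^5 - 8.7712*j^4 + 0.9642*j^3 + 19.1543*j^2 + 10.4966*j - 16.3304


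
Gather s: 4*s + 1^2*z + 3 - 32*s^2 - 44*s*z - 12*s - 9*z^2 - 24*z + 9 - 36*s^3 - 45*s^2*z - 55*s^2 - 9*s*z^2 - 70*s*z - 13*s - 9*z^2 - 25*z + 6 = -36*s^3 + s^2*(-45*z - 87) + s*(-9*z^2 - 114*z - 21) - 18*z^2 - 48*z + 18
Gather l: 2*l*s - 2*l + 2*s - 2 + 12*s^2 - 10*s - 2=l*(2*s - 2) + 12*s^2 - 8*s - 4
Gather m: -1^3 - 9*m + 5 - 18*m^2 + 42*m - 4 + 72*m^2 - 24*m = 54*m^2 + 9*m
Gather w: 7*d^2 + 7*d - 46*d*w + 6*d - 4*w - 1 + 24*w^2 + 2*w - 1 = 7*d^2 + 13*d + 24*w^2 + w*(-46*d - 2) - 2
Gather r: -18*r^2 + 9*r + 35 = -18*r^2 + 9*r + 35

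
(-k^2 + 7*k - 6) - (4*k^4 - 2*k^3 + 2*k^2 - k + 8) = -4*k^4 + 2*k^3 - 3*k^2 + 8*k - 14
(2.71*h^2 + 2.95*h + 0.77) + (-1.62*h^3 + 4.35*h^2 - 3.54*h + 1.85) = -1.62*h^3 + 7.06*h^2 - 0.59*h + 2.62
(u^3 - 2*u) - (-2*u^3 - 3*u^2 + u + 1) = 3*u^3 + 3*u^2 - 3*u - 1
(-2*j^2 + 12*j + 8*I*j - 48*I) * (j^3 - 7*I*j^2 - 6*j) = -2*j^5 + 12*j^4 + 22*I*j^4 + 68*j^3 - 132*I*j^3 - 408*j^2 - 48*I*j^2 + 288*I*j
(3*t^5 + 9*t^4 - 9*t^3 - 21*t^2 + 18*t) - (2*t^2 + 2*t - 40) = 3*t^5 + 9*t^4 - 9*t^3 - 23*t^2 + 16*t + 40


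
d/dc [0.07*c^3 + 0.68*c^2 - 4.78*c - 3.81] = 0.21*c^2 + 1.36*c - 4.78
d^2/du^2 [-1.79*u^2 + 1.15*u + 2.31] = -3.58000000000000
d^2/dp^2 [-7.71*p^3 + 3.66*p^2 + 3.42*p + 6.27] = 7.32 - 46.26*p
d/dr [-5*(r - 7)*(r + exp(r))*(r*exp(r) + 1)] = -5*(r - 7)*(r + 1)*(r + exp(r))*exp(r) - 5*(r - 7)*(r*exp(r) + 1)*(exp(r) + 1) - 5*(r + exp(r))*(r*exp(r) + 1)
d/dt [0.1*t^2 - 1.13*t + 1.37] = 0.2*t - 1.13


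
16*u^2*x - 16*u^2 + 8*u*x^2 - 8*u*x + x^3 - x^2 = (4*u + x)^2*(x - 1)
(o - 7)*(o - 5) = o^2 - 12*o + 35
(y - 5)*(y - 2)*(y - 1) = y^3 - 8*y^2 + 17*y - 10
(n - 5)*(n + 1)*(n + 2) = n^3 - 2*n^2 - 13*n - 10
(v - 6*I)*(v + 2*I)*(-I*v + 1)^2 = -v^4 + 2*I*v^3 - 19*v^2 - 28*I*v + 12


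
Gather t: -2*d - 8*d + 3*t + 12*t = -10*d + 15*t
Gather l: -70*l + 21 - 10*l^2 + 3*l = -10*l^2 - 67*l + 21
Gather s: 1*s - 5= s - 5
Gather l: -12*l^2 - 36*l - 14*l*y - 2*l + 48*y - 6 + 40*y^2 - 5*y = -12*l^2 + l*(-14*y - 38) + 40*y^2 + 43*y - 6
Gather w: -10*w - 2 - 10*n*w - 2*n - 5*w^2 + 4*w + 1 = -2*n - 5*w^2 + w*(-10*n - 6) - 1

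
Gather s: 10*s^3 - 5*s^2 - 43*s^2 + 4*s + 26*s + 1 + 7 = 10*s^3 - 48*s^2 + 30*s + 8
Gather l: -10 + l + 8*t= l + 8*t - 10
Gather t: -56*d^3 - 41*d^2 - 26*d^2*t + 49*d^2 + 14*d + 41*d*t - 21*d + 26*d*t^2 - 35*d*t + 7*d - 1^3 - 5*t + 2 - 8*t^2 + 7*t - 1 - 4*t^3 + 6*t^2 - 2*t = -56*d^3 + 8*d^2 - 4*t^3 + t^2*(26*d - 2) + t*(-26*d^2 + 6*d)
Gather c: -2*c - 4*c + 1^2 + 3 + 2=6 - 6*c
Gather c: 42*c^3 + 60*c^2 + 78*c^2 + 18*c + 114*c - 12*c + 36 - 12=42*c^3 + 138*c^2 + 120*c + 24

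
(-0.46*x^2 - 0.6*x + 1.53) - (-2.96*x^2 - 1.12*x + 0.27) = 2.5*x^2 + 0.52*x + 1.26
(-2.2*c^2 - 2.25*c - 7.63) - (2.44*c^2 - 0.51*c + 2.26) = -4.64*c^2 - 1.74*c - 9.89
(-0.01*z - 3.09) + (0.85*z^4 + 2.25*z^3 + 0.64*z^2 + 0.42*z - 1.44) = 0.85*z^4 + 2.25*z^3 + 0.64*z^2 + 0.41*z - 4.53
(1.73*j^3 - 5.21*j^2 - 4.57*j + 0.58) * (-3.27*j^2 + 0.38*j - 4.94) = -5.6571*j^5 + 17.6941*j^4 + 4.4179*j^3 + 22.1042*j^2 + 22.7962*j - 2.8652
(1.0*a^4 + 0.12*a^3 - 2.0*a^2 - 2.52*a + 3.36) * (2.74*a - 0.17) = 2.74*a^5 + 0.1588*a^4 - 5.5004*a^3 - 6.5648*a^2 + 9.6348*a - 0.5712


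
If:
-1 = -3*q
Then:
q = 1/3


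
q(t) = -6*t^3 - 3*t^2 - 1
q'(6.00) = -684.00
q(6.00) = -1405.00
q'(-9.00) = -1404.00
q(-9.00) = 4130.00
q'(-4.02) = -266.77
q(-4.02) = 340.31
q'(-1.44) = -28.68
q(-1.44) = 10.70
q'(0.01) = -0.06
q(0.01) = -1.00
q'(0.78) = -15.63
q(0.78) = -5.67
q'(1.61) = -56.32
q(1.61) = -33.82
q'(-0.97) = -11.12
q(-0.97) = 1.65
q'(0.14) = -1.19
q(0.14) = -1.08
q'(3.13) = -195.12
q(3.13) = -214.38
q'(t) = -18*t^2 - 6*t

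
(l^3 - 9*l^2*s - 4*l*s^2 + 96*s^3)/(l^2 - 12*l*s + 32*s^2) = l + 3*s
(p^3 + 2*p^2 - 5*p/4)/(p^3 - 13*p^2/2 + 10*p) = (4*p^2 + 8*p - 5)/(2*(2*p^2 - 13*p + 20))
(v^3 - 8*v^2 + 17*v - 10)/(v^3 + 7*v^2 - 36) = (v^2 - 6*v + 5)/(v^2 + 9*v + 18)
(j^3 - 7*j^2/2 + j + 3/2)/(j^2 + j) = (j^3 - 7*j^2/2 + j + 3/2)/(j*(j + 1))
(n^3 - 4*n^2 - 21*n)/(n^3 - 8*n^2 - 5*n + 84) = n/(n - 4)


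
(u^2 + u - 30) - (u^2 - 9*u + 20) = 10*u - 50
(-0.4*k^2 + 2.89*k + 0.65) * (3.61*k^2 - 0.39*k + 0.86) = -1.444*k^4 + 10.5889*k^3 + 0.8754*k^2 + 2.2319*k + 0.559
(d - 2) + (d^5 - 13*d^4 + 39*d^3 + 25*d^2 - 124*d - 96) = d^5 - 13*d^4 + 39*d^3 + 25*d^2 - 123*d - 98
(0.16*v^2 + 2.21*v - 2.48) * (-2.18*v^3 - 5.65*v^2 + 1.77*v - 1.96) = -0.3488*v^5 - 5.7218*v^4 - 6.7969*v^3 + 17.6101*v^2 - 8.7212*v + 4.8608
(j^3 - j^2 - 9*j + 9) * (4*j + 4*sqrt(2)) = 4*j^4 - 4*j^3 + 4*sqrt(2)*j^3 - 36*j^2 - 4*sqrt(2)*j^2 - 36*sqrt(2)*j + 36*j + 36*sqrt(2)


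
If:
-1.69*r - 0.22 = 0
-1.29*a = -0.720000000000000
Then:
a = 0.56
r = -0.13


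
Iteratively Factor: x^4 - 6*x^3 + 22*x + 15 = (x - 5)*(x^3 - x^2 - 5*x - 3) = (x - 5)*(x + 1)*(x^2 - 2*x - 3) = (x - 5)*(x + 1)^2*(x - 3)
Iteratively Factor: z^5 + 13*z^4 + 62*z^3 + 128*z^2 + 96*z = (z + 2)*(z^4 + 11*z^3 + 40*z^2 + 48*z) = (z + 2)*(z + 4)*(z^3 + 7*z^2 + 12*z) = (z + 2)*(z + 3)*(z + 4)*(z^2 + 4*z) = z*(z + 2)*(z + 3)*(z + 4)*(z + 4)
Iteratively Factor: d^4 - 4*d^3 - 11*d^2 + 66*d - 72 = (d - 3)*(d^3 - d^2 - 14*d + 24) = (d - 3)^2*(d^2 + 2*d - 8) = (d - 3)^2*(d + 4)*(d - 2)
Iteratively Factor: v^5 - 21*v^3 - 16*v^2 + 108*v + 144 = (v - 4)*(v^4 + 4*v^3 - 5*v^2 - 36*v - 36) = (v - 4)*(v + 3)*(v^3 + v^2 - 8*v - 12) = (v - 4)*(v + 2)*(v + 3)*(v^2 - v - 6) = (v - 4)*(v + 2)^2*(v + 3)*(v - 3)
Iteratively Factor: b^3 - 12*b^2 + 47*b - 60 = (b - 5)*(b^2 - 7*b + 12) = (b - 5)*(b - 4)*(b - 3)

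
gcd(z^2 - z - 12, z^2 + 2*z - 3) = z + 3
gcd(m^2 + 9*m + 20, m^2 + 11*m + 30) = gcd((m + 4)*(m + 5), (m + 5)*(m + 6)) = m + 5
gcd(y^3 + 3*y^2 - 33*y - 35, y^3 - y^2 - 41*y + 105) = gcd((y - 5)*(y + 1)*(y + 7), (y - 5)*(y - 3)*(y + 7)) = y^2 + 2*y - 35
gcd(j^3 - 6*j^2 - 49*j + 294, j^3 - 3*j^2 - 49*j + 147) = j^2 - 49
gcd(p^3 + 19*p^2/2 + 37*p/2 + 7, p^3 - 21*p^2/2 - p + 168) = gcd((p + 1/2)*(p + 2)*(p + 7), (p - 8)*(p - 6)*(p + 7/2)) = 1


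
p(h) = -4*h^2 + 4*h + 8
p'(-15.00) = 124.00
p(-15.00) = -952.00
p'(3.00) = -20.00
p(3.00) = -16.00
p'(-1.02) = 12.16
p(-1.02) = -0.24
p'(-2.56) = 24.48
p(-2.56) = -28.45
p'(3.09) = -20.72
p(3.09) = -17.83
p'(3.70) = -25.60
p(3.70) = -31.96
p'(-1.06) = 12.48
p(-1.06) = -0.73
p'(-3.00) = 28.00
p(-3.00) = -40.00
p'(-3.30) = 30.40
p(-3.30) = -48.76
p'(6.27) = -46.16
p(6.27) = -124.17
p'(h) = 4 - 8*h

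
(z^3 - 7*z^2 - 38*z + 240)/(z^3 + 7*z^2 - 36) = (z^2 - 13*z + 40)/(z^2 + z - 6)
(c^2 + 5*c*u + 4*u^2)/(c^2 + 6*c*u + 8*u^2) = (c + u)/(c + 2*u)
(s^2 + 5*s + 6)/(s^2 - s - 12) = (s + 2)/(s - 4)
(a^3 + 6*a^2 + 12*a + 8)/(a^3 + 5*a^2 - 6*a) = (a^3 + 6*a^2 + 12*a + 8)/(a*(a^2 + 5*a - 6))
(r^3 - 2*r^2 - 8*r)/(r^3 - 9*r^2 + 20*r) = (r + 2)/(r - 5)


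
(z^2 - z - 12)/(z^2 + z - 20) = (z + 3)/(z + 5)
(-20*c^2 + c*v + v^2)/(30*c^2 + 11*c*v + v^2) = (-4*c + v)/(6*c + v)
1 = 1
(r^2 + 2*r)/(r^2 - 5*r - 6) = r*(r + 2)/(r^2 - 5*r - 6)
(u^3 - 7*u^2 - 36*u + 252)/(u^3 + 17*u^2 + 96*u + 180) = (u^2 - 13*u + 42)/(u^2 + 11*u + 30)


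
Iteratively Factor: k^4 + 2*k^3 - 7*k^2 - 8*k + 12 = (k + 3)*(k^3 - k^2 - 4*k + 4) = (k - 2)*(k + 3)*(k^2 + k - 2) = (k - 2)*(k + 2)*(k + 3)*(k - 1)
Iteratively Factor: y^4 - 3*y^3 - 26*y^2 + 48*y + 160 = (y + 2)*(y^3 - 5*y^2 - 16*y + 80) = (y + 2)*(y + 4)*(y^2 - 9*y + 20) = (y - 4)*(y + 2)*(y + 4)*(y - 5)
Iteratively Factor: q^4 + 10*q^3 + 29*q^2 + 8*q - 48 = (q + 4)*(q^3 + 6*q^2 + 5*q - 12) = (q + 3)*(q + 4)*(q^2 + 3*q - 4) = (q + 3)*(q + 4)^2*(q - 1)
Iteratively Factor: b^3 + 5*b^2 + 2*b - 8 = (b - 1)*(b^2 + 6*b + 8) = (b - 1)*(b + 4)*(b + 2)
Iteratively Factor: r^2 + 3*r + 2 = (r + 2)*(r + 1)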